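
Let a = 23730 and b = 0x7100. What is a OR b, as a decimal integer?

32178

23730 = 101110010110010
0x7100 = 111000100000000
 OR → 111110110110010 = 32178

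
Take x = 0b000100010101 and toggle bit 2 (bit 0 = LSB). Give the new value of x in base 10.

273

x = 000100010101
bit 2 is currently 1; toggle it via x ^ (1 << 2) = x ^ 4
→ 000100010001 = 273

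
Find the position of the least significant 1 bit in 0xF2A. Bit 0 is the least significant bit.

1

0xF2A = 111100101010
Trailing zeros: 1, so the lowest set bit is bit 1 (value 2).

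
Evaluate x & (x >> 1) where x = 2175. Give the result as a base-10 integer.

63

x = 100001111111 = 2175
x>>1 = 010000111111
AND  = 000000111111 = 63
(x & (x >> 1) has a 1 wherever x has two consecutive 1 bits.)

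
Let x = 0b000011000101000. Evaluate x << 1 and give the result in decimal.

3152

x = 011000101000
shift left by 1 → 110001010000 = 3152
(equivalently, 1576 × 2^1 = 1576 × 2)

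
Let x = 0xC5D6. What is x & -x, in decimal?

2

x = 1100010111010110 = 50646
-x (two's complement) = …0011101000101010
AND   = 0000000000000010 = 2
(x & -x isolates the lowest set bit of x.)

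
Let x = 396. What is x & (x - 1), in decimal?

x = 110001100 = 396
x - 1 = 110001011
AND   = 110001000 = 392
(x & (x - 1) clears the lowest set bit of x.)

392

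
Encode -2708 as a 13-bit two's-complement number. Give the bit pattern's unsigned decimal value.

2708 in 13 bits: 0101010010100
Invert: 1010101101011
Add 1:  1010101101100 = 5484
(Check: 2^13 - 2708 = 8192 - 2708 = 5484.)

5484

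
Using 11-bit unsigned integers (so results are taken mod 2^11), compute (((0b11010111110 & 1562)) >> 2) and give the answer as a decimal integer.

0b11010111110 = 11010111110
1562 = 11000011010
→ & → 11000011010 = 1562
→ >> 2 → 00110000110 = 390

390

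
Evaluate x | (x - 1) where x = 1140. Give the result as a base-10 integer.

1143

x = 10001110100 = 1140
x - 1 = 10001110011
OR    = 10001110111 = 1143
(x | (x - 1) sets all bits below the lowest set bit.)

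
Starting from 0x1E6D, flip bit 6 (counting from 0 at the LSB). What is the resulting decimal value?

x = 1111001101101
bit 6 is currently 1; toggle it via x ^ (1 << 6) = x ^ 64
→ 1111000101101 = 7725

7725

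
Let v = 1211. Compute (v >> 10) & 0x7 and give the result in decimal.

v = 0010010111011
Shift right by 10: 001
Mask low 3 bits: 001 = 1

1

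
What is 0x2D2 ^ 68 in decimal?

0x2D2 = 1011010010
68 = 0001000100
XOR → 1010010110 = 662

662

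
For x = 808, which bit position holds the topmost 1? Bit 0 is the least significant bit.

808 = 1100101000
The topmost 1 is at position 9 (since 2^9 = 512 ≤ 808 < 1024).

9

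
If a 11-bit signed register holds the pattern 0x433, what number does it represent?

pattern = 10000110011 (MSB is 1 ⇒ negative)
Invert: 01111001100, add 1 → 01111001101 = 973, so the value is -973.
(Equivalently: 1075 - 2^11 = 1075 - 2048 = -973.)

-973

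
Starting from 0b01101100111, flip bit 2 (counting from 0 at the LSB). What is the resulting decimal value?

x = 01101100111
bit 2 is currently 1; toggle it via x ^ (1 << 2) = x ^ 4
→ 01101100011 = 867

867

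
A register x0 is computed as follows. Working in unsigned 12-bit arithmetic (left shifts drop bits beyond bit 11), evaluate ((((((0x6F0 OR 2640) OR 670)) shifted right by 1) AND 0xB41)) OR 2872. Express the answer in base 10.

2937

0x6F0 = 011011110000
2640 = 101001010000
→ OR → 111011110000 = 3824
670 = 001010011110
→ OR → 111011111110 = 3838
→ shifted right by 1 → 011101111111 = 1919
0xB41 = 101101000001
→ AND → 001101000001 = 833
2872 = 101100111000
→ OR → 101101111001 = 2937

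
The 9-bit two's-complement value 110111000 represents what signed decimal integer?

-72

pattern = 110111000 (MSB is 1 ⇒ negative)
Invert: 001000111, add 1 → 001001000 = 72, so the value is -72.
(Equivalently: 440 - 2^9 = 440 - 512 = -72.)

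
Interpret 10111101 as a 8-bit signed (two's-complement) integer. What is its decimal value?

pattern = 10111101 (MSB is 1 ⇒ negative)
Invert: 01000010, add 1 → 01000011 = 67, so the value is -67.
(Equivalently: 189 - 2^8 = 189 - 256 = -67.)

-67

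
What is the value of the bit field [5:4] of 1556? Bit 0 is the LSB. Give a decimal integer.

v = 011000010100
Shift right by 4: 01100001
Mask low 2 bits: 01 = 1

1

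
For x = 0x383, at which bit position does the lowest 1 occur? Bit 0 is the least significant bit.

0x383 = 1110000011
Trailing zeros: 0, so the lowest set bit is bit 0 (value 1).

0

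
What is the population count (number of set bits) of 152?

3

152 = 10011000
Count the 1s: 1 + 1 + 1 = 3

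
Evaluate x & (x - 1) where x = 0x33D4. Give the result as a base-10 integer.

13264

x = 11001111010100 = 13268
x - 1 = 11001111010011
AND   = 11001111010000 = 13264
(x & (x - 1) clears the lowest set bit of x.)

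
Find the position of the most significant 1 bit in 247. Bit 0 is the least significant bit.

247 = 11110111
The topmost 1 is at position 7 (since 2^7 = 128 ≤ 247 < 256).

7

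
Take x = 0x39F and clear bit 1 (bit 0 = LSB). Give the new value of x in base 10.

925

x = 1110011111
bit 1 is currently 1; clear it via x & ~(1 << 1) = x & ~2
→ 1110011101 = 925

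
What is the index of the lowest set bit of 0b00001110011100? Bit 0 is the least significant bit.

0b00001110011100 = 1110011100
Trailing zeros: 2, so the lowest set bit is bit 2 (value 4).

2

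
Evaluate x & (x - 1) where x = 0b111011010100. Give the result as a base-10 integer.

x = 111011010100 = 3796
x - 1 = 111011010011
AND   = 111011010000 = 3792
(x & (x - 1) clears the lowest set bit of x.)

3792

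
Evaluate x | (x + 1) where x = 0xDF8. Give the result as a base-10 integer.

x = 110111111000 = 3576
x + 1 = 110111111001
OR    = 110111111001 = 3577
(x | (x + 1) sets the lowest cleared bit.)

3577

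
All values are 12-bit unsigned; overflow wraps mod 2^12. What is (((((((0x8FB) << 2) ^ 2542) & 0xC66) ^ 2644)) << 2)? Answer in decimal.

2392

0x8FB = 100011111011
→ << 2 (mod 2^12) → 001111101100 = 1004
2542 = 100111101110
→ ^ → 101000000010 = 2562
0xC66 = 110001100110
→ & → 100000000010 = 2050
2644 = 101001010100
→ ^ → 001001010110 = 598
→ << 2 (mod 2^12) → 100101011000 = 2392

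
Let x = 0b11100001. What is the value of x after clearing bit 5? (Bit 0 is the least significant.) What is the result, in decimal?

x = 11100001
bit 5 is currently 1; clear it via x & ~(1 << 5) = x & ~32
→ 11000001 = 193

193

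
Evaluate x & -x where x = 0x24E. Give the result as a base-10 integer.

x = 1001001110 = 590
-x (two's complement) = …0110110010
AND   = 0000000010 = 2
(x & -x isolates the lowest set bit of x.)

2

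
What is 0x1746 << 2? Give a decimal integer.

0x1746 = 001011101000110
shift left by 2 → 101110100011000 = 23832
(equivalently, 5958 × 2^2 = 5958 × 4)

23832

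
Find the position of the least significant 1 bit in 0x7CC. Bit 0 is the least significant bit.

0x7CC = 11111001100
Trailing zeros: 2, so the lowest set bit is bit 2 (value 4).

2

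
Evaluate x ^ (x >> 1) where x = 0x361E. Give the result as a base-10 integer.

11537

x = 11011000011110 = 13854
x>>1 = 01101100001111
XOR  = 10110100010001 = 11537
(x ^ (x >> 1) gives the standard binary-reflected Gray code of x.)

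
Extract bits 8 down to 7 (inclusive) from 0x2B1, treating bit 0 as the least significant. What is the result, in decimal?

1

v = 01010110001
Shift right by 7: 0101
Mask low 2 bits: 01 = 1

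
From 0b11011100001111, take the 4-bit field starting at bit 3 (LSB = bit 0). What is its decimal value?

v = 11011100001111
Shift right by 3: 11011100001
Mask low 4 bits: 0001 = 1

1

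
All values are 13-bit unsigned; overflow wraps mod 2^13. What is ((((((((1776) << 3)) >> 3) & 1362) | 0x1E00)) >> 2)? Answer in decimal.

1940

1776 = 0011011110000
→ << 3 (mod 2^13) → 1011110000000 = 6016
→ >> 3 → 0001011110000 = 752
1362 = 0010101010010
→ & → 0000001010000 = 80
0x1E00 = 1111000000000
→ | → 1111001010000 = 7760
→ >> 2 → 0011110010100 = 1940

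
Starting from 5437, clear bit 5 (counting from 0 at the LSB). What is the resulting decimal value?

x = 01010100111101
bit 5 is currently 1; clear it via x & ~(1 << 5) = x & ~32
→ 01010100011101 = 5405

5405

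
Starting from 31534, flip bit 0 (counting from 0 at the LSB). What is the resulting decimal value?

x = 111101100101110
bit 0 is currently 0; toggle it via x ^ (1 << 0) = x ^ 1
→ 111101100101111 = 31535

31535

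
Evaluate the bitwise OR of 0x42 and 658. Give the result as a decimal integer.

722

0x42 = 0001000010
658 = 1010010010
 OR → 1011010010 = 722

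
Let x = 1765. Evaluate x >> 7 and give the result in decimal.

1765 = 11011100101
shift right by 7 → 00000001101 = 13
(equivalently, floor(1765 / 128))

13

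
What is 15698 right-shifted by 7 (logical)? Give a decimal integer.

15698 = 11110101010010
shift right by 7 → 00000001111010 = 122
(equivalently, floor(15698 / 128))

122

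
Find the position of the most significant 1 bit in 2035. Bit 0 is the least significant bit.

2035 = 11111110011
The topmost 1 is at position 10 (since 2^10 = 1024 ≤ 2035 < 2048).

10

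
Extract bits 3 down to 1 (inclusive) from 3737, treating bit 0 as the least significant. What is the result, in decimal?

4

v = 00111010011001
Shift right by 1: 0011101001100
Mask low 3 bits: 100 = 4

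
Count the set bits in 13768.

13768 = 11010111001000
Count the 1s: 1 + 1 + 1 + 1 + 1 + 1 + 1 = 7

7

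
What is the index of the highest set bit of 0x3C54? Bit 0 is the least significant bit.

13

0x3C54 = 11110001010100
The topmost 1 is at position 13 (since 2^13 = 8192 ≤ 15444 < 16384).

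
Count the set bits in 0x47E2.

0x47E2 = 100011111100010
Count the 1s: 1 + 1 + 1 + 1 + 1 + 1 + 1 + 1 = 8

8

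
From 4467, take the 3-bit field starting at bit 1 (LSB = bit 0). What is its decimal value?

v = 1000101110011
Shift right by 1: 100010111001
Mask low 3 bits: 001 = 1

1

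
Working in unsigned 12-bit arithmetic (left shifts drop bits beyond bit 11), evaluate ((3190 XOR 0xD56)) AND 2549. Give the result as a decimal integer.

3190 = 110001110110
0xD56 = 110101010110
→ XOR → 000100100000 = 288
2549 = 100111110101
→ AND → 000100100000 = 288

288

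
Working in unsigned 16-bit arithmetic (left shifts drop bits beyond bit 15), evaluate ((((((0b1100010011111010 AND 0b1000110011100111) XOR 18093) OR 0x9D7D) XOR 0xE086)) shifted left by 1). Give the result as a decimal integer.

0b1100010011111010 = 1100010011111010
0b1000110011100111 = 1000110011100111
→ AND → 1000010011100010 = 34018
18093 = 0100011010101101
→ XOR → 1100001001001111 = 49743
0x9D7D = 1001110101111101
→ OR → 1101111101111111 = 57215
0xE086 = 1110000010000110
→ XOR → 0011111111111001 = 16377
→ shifted left by 1 (mod 2^16) → 0111111111110010 = 32754

32754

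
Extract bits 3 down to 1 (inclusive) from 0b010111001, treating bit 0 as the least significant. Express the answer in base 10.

4

v = 010111001
Shift right by 1: 01011100
Mask low 3 bits: 100 = 4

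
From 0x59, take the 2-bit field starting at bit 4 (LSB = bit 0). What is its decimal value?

1

v = 01011001
Shift right by 4: 0101
Mask low 2 bits: 01 = 1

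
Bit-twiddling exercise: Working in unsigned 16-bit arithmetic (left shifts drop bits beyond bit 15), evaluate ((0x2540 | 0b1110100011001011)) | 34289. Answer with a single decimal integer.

0x2540 = 0010010101000000
0b1110100011001011 = 1110100011001011
→ | → 1110110111001011 = 60875
34289 = 1000010111110001
→ | → 1110110111111011 = 60923

60923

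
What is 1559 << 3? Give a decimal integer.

1559 = 00011000010111
shift left by 3 → 11000010111000 = 12472
(equivalently, 1559 × 2^3 = 1559 × 8)

12472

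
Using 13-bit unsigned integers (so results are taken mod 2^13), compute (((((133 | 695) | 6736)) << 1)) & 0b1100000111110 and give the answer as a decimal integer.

4142

133 = 0000010000101
695 = 0001010110111
→ | → 0001010110111 = 695
6736 = 1101001010000
→ | → 1101011110111 = 6903
→ << 1 (mod 2^13) → 1010111101110 = 5614
0b1100000111110 = 1100000111110
→ & → 1000000101110 = 4142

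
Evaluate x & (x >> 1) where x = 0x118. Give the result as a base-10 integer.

x = 100011000 = 280
x>>1 = 010001100
AND  = 000001000 = 8
(x & (x >> 1) has a 1 wherever x has two consecutive 1 bits.)

8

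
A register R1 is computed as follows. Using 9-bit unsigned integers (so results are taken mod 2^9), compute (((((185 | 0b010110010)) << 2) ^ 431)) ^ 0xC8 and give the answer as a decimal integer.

185 = 010111001
0b010110010 = 010110010
→ | → 010111011 = 187
→ << 2 (mod 2^9) → 011101100 = 236
431 = 110101111
→ ^ → 101000011 = 323
0xC8 = 011001000
→ ^ → 110001011 = 395

395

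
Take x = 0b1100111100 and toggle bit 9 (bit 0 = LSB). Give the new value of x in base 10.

316

x = 1100111100
bit 9 is currently 1; toggle it via x ^ (1 << 9) = x ^ 512
→ 0100111100 = 316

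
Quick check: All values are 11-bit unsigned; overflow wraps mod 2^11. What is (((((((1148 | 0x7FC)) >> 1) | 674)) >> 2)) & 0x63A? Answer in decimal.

58

1148 = 10001111100
0x7FC = 11111111100
→ | → 11111111100 = 2044
→ >> 1 → 01111111110 = 1022
674 = 01010100010
→ | → 01111111110 = 1022
→ >> 2 → 00011111111 = 255
0x63A = 11000111010
→ & → 00000111010 = 58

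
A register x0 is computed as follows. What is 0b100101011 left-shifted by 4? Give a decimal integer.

4784

x = 0000100101011
shift left by 4 → 1001010110000 = 4784
(equivalently, 299 × 2^4 = 299 × 16)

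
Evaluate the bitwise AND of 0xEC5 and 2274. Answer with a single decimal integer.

0xEC5 = 111011000101
2274 = 100011100010
AND → 100011000000 = 2240

2240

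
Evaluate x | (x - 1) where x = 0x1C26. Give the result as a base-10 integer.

x = 1110000100110 = 7206
x - 1 = 1110000100101
OR    = 1110000100111 = 7207
(x | (x - 1) sets all bits below the lowest set bit.)

7207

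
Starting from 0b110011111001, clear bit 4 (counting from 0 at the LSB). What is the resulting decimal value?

x = 110011111001
bit 4 is currently 1; clear it via x & ~(1 << 4) = x & ~16
→ 110011101001 = 3305

3305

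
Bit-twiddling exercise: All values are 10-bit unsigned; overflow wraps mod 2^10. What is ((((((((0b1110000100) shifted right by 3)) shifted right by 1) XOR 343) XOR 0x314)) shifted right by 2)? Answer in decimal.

0b1110000100 = 1110000100
→ shifted right by 3 → 0001110000 = 112
→ shifted right by 1 → 0000111000 = 56
343 = 0101010111
→ XOR → 0101101111 = 367
0x314 = 1100010100
→ XOR → 1001111011 = 635
→ shifted right by 2 → 0010011110 = 158

158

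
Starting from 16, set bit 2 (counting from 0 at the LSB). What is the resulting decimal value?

x = 000010000
bit 2 is currently 0; set it via x | (1 << 2) = x | 4
→ 000010100 = 20

20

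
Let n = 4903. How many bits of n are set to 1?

4903 = 1001100100111
Count the 1s: 1 + 1 + 1 + 1 + 1 + 1 + 1 = 7

7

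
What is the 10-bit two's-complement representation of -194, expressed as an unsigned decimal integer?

830

194 in 10 bits: 0011000010
Invert: 1100111101
Add 1:  1100111110 = 830
(Check: 2^10 - 194 = 1024 - 194 = 830.)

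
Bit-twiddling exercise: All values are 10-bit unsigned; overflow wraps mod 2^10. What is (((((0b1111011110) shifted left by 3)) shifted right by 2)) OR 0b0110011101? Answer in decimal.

0b1111011110 = 1111011110
→ shifted left by 3 (mod 2^10) → 1011110000 = 752
→ shifted right by 2 → 0010111100 = 188
0b0110011101 = 0110011101
→ OR → 0110111101 = 445

445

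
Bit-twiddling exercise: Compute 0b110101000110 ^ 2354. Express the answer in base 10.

a = 110101000110
2354 = 100100110010
XOR → 010001110100 = 1140

1140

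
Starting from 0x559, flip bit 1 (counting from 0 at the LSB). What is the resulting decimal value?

x = 0010101011001
bit 1 is currently 0; toggle it via x ^ (1 << 1) = x ^ 2
→ 0010101011011 = 1371

1371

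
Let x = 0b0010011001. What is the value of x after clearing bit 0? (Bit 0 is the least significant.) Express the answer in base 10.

x = 0010011001
bit 0 is currently 1; clear it via x & ~(1 << 0) = x & ~1
→ 0010011000 = 152

152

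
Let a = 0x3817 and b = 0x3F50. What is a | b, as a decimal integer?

0x3817 = 11100000010111
0x3F50 = 11111101010000
 OR → 11111101010111 = 16215

16215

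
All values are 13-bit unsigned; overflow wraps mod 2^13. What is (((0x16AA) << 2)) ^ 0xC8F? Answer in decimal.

0x16AA = 1011010101010
→ << 2 (mod 2^13) → 1101010101000 = 6824
0xC8F = 0110010001111
→ ^ → 1011000100111 = 5671

5671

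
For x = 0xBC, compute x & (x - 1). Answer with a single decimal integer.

184

x = 10111100 = 188
x - 1 = 10111011
AND   = 10111000 = 184
(x & (x - 1) clears the lowest set bit of x.)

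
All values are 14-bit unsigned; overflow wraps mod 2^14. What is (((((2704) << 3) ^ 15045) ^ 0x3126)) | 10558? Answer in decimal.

2704 = 00101010010000
→ << 3 (mod 2^14) → 01010010000000 = 5248
15045 = 11101011000101
→ ^ → 10111001000101 = 11845
0x3126 = 11000100100110
→ ^ → 01111101100011 = 8035
10558 = 10100100111110
→ | → 11111101111111 = 16255

16255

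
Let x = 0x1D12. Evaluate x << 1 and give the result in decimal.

0x1D12 = 01110100010010
shift left by 1 → 11101000100100 = 14884
(equivalently, 7442 × 2^1 = 7442 × 2)

14884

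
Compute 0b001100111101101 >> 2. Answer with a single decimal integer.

x = 1100111101101
shift right by 2 → 0011001111011 = 1659
(equivalently, floor(6637 / 4))

1659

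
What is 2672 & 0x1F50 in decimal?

2640

2672 = 0101001110000
0x1F50 = 1111101010000
AND → 0101001010000 = 2640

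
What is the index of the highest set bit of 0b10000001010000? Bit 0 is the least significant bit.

13

0b10000001010000 = 10000001010000
The topmost 1 is at position 13 (since 2^13 = 8192 ≤ 8272 < 16384).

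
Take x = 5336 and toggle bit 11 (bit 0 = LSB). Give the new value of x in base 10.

x = 1010011011000
bit 11 is currently 0; toggle it via x ^ (1 << 11) = x ^ 2048
→ 1110011011000 = 7384

7384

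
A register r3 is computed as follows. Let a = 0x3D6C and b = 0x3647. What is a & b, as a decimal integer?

0x3D6C = 11110101101100
0x3647 = 11011001000111
AND → 11010001000100 = 13380

13380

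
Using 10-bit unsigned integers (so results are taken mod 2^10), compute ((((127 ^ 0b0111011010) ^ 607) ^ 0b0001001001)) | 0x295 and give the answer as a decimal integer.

127 = 0001111111
0b0111011010 = 0111011010
→ ^ → 0110100101 = 421
607 = 1001011111
→ ^ → 1111111010 = 1018
0b0001001001 = 0001001001
→ ^ → 1110110011 = 947
0x295 = 1010010101
→ | → 1110110111 = 951

951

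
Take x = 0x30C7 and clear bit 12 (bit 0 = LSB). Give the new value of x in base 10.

x = 11000011000111
bit 12 is currently 1; clear it via x & ~(1 << 12) = x & ~4096
→ 10000011000111 = 8391

8391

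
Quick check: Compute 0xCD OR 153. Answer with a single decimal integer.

0xCD = 11001101
153 = 10011001
 OR → 11011101 = 221

221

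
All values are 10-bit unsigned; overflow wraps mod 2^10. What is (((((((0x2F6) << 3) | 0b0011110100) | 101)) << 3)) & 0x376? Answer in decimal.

800

0x2F6 = 1011110110
→ << 3 (mod 2^10) → 1110110000 = 944
0b0011110100 = 0011110100
→ | → 1111110100 = 1012
101 = 0001100101
→ | → 1111110101 = 1013
→ << 3 (mod 2^10) → 1110101000 = 936
0x376 = 1101110110
→ & → 1100100000 = 800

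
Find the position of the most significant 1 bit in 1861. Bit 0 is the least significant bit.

1861 = 11101000101
The topmost 1 is at position 10 (since 2^10 = 1024 ≤ 1861 < 2048).

10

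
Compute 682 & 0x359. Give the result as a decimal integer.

520

682 = 1010101010
0x359 = 1101011001
AND → 1000001000 = 520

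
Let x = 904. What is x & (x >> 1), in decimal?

384

x = 1110001000 = 904
x>>1 = 0111000100
AND  = 0110000000 = 384
(x & (x >> 1) has a 1 wherever x has two consecutive 1 bits.)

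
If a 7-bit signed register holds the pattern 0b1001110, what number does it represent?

-50

pattern = 1001110 (MSB is 1 ⇒ negative)
Invert: 0110001, add 1 → 0110010 = 50, so the value is -50.
(Equivalently: 78 - 2^7 = 78 - 128 = -50.)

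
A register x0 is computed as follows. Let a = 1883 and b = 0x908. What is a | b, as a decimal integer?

3931

1883 = 011101011011
0x908 = 100100001000
 OR → 111101011011 = 3931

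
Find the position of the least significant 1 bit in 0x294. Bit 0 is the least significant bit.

2

0x294 = 1010010100
Trailing zeros: 2, so the lowest set bit is bit 2 (value 4).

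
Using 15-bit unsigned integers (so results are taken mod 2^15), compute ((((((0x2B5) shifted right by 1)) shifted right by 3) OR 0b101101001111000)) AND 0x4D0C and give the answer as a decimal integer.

0x2B5 = 000001010110101
→ shifted right by 1 → 000000101011010 = 346
→ shifted right by 3 → 000000000101011 = 43
0b101101001111000 = 101101001111000
→ OR → 101101001111011 = 23163
0x4D0C = 100110100001100
→ AND → 100100000001000 = 18440

18440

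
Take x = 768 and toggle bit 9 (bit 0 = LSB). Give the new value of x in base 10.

256

x = 1100000000
bit 9 is currently 1; toggle it via x ^ (1 << 9) = x ^ 512
→ 0100000000 = 256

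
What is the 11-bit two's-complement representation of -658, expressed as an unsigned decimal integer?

1390

658 in 11 bits: 01010010010
Invert: 10101101101
Add 1:  10101101110 = 1390
(Check: 2^11 - 658 = 2048 - 658 = 1390.)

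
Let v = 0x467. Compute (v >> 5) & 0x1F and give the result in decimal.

v = 10001100111
Shift right by 5: 100011
Mask low 5 bits: 00011 = 3

3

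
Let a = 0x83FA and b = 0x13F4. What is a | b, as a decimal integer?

0x83FA = 1000001111111010
0x13F4 = 0001001111110100
 OR → 1001001111111110 = 37886

37886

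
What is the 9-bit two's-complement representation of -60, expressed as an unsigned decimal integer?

60 in 9 bits: 000111100
Invert: 111000011
Add 1:  111000100 = 452
(Check: 2^9 - 60 = 512 - 60 = 452.)

452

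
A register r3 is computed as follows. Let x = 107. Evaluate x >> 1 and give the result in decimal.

107 = 1101011
shift right by 1 → 0110101 = 53
(equivalently, floor(107 / 2))

53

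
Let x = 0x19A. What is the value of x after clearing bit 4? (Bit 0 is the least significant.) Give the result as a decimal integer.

x = 110011010
bit 4 is currently 1; clear it via x & ~(1 << 4) = x & ~16
→ 110001010 = 394

394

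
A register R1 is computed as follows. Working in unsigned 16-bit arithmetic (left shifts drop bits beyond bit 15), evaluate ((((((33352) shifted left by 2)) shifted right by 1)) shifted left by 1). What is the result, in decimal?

33352 = 1000001001001000
→ shifted left by 2 (mod 2^16) → 0000100100100000 = 2336
→ shifted right by 1 → 0000010010010000 = 1168
→ shifted left by 1 (mod 2^16) → 0000100100100000 = 2336

2336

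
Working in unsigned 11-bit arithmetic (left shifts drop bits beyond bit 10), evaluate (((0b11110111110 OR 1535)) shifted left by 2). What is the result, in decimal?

0b11110111110 = 11110111110
1535 = 10111111111
→ OR → 11111111111 = 2047
→ shifted left by 2 (mod 2^11) → 11111111100 = 2044

2044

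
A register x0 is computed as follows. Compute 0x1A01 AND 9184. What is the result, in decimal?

512

0x1A01 = 01101000000001
9184 = 10001111100000
AND → 00001000000000 = 512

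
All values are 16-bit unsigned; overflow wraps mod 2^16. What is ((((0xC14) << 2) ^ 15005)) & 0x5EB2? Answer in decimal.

2688

0xC14 = 0000110000010100
→ << 2 (mod 2^16) → 0011000001010000 = 12368
15005 = 0011101010011101
→ ^ → 0000101011001101 = 2765
0x5EB2 = 0101111010110010
→ & → 0000101010000000 = 2688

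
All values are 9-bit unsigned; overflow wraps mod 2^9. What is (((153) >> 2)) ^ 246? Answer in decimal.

153 = 010011001
→ >> 2 → 000100110 = 38
246 = 011110110
→ ^ → 011010000 = 208

208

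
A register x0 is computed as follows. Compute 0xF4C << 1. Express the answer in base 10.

0xF4C = 0111101001100
shift left by 1 → 1111010011000 = 7832
(equivalently, 3916 × 2^1 = 3916 × 2)

7832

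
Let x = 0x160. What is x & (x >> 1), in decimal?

32

x = 101100000 = 352
x>>1 = 010110000
AND  = 000100000 = 32
(x & (x >> 1) has a 1 wherever x has two consecutive 1 bits.)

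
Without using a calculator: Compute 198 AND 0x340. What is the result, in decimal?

198 = 0011000110
0x340 = 1101000000
AND → 0001000000 = 64

64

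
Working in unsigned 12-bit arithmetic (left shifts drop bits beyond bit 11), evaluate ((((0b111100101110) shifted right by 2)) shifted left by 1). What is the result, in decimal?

1942

0b111100101110 = 111100101110
→ shifted right by 2 → 001111001011 = 971
→ shifted left by 1 (mod 2^12) → 011110010110 = 1942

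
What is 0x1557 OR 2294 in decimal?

0x1557 = 1010101010111
2294 = 0100011110110
 OR → 1110111110111 = 7671

7671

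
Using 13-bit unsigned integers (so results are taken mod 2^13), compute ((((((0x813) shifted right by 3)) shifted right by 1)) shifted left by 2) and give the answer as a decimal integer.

516

0x813 = 0100000010011
→ shifted right by 3 → 0000100000010 = 258
→ shifted right by 1 → 0000010000001 = 129
→ shifted left by 2 (mod 2^13) → 0001000000100 = 516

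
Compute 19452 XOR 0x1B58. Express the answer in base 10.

19452 = 100101111111100
0x1B58 = 001101101011000
XOR → 101000010100100 = 20644

20644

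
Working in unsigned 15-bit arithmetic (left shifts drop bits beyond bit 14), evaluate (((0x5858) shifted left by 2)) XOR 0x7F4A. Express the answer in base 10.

7722

0x5858 = 101100001011000
→ shifted left by 2 (mod 2^15) → 110000101100000 = 24928
0x7F4A = 111111101001010
→ XOR → 001111000101010 = 7722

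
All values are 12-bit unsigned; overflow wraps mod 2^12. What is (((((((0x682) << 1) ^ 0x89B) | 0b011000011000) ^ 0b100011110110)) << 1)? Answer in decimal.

3794

0x682 = 011010000010
→ << 1 (mod 2^12) → 110100000100 = 3332
0x89B = 100010011011
→ ^ → 010110011111 = 1439
0b011000011000 = 011000011000
→ | → 011110011111 = 1951
0b100011110110 = 100011110110
→ ^ → 111101101001 = 3945
→ << 1 (mod 2^12) → 111011010010 = 3794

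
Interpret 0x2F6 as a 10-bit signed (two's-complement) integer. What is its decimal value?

-266

pattern = 1011110110 (MSB is 1 ⇒ negative)
Invert: 0100001001, add 1 → 0100001010 = 266, so the value is -266.
(Equivalently: 758 - 2^10 = 758 - 1024 = -266.)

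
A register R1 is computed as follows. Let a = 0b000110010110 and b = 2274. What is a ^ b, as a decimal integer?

2420

a = 000110010110
2274 = 100011100010
XOR → 100101110100 = 2420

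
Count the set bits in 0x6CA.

0x6CA = 11011001010
Count the 1s: 1 + 1 + 1 + 1 + 1 + 1 = 6

6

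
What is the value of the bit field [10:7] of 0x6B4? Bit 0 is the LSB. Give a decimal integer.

13

v = 11010110100
Shift right by 7: 1101
Mask low 4 bits: 1101 = 13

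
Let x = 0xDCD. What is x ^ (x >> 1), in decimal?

2859

x = 110111001101 = 3533
x>>1 = 011011100110
XOR  = 101100101011 = 2859
(x ^ (x >> 1) gives the standard binary-reflected Gray code of x.)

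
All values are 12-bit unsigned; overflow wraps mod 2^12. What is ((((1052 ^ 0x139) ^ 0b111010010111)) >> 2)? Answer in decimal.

748

1052 = 010000011100
0x139 = 000100111001
→ ^ → 010100100101 = 1317
0b111010010111 = 111010010111
→ ^ → 101110110010 = 2994
→ >> 2 → 001011101100 = 748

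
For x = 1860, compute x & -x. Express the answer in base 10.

x = 11101000100 = 1860
-x (two's complement) = …00010111100
AND   = 00000000100 = 4
(x & -x isolates the lowest set bit of x.)

4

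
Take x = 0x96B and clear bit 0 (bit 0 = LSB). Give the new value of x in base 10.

x = 0000100101101011
bit 0 is currently 1; clear it via x & ~(1 << 0) = x & ~1
→ 0000100101101010 = 2410

2410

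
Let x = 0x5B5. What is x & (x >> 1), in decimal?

144

x = 10110110101 = 1461
x>>1 = 01011011010
AND  = 00010010000 = 144
(x & (x >> 1) has a 1 wherever x has two consecutive 1 bits.)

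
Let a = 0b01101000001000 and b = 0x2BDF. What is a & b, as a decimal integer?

a = 01101000001000
0x2BDF = 10101111011111
AND → 00101000001000 = 2568

2568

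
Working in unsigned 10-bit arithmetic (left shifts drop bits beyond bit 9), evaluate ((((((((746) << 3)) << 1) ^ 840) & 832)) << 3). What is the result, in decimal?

746 = 1011101010
→ << 3 (mod 2^10) → 1101010000 = 848
→ << 1 (mod 2^10) → 1010100000 = 672
840 = 1101001000
→ ^ → 0111101000 = 488
832 = 1101000000
→ & → 0101000000 = 320
→ << 3 (mod 2^10) → 1000000000 = 512

512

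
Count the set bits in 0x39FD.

11

0x39FD = 11100111111101
Count the 1s: 1 + 1 + 1 + 1 + 1 + 1 + 1 + 1 + 1 + 1 + 1 = 11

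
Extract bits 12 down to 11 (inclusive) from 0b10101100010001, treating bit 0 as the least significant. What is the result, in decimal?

1

v = 10101100010001
Shift right by 11: 101
Mask low 2 bits: 01 = 1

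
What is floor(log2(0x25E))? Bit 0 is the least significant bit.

9

0x25E = 1001011110
The topmost 1 is at position 9 (since 2^9 = 512 ≤ 606 < 1024).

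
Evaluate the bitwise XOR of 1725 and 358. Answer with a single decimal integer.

2011

1725 = 11010111101
358 = 00101100110
XOR → 11111011011 = 2011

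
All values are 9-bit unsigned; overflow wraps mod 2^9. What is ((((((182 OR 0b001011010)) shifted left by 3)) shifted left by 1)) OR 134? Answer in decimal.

486

182 = 010110110
0b001011010 = 001011010
→ OR → 011111110 = 254
→ shifted left by 3 (mod 2^9) → 111110000 = 496
→ shifted left by 1 (mod 2^9) → 111100000 = 480
134 = 010000110
→ OR → 111100110 = 486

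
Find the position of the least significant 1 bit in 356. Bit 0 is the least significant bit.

356 = 101100100
Trailing zeros: 2, so the lowest set bit is bit 2 (value 4).

2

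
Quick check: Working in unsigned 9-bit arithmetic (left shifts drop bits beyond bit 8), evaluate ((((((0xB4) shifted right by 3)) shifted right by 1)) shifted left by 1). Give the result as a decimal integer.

0xB4 = 010110100
→ shifted right by 3 → 000010110 = 22
→ shifted right by 1 → 000001011 = 11
→ shifted left by 1 (mod 2^9) → 000010110 = 22

22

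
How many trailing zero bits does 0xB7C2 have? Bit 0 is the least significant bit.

0xB7C2 = 1011011111000010
Trailing zeros: 1, so the lowest set bit is bit 1 (value 2).

1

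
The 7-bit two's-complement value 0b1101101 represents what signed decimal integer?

pattern = 1101101 (MSB is 1 ⇒ negative)
Invert: 0010010, add 1 → 0010011 = 19, so the value is -19.
(Equivalently: 109 - 2^7 = 109 - 128 = -19.)

-19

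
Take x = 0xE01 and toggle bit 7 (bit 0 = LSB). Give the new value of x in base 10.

3713

x = 111000000001
bit 7 is currently 0; toggle it via x ^ (1 << 7) = x ^ 128
→ 111010000001 = 3713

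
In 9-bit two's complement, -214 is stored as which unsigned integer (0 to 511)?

214 in 9 bits: 011010110
Invert: 100101001
Add 1:  100101010 = 298
(Check: 2^9 - 214 = 512 - 214 = 298.)

298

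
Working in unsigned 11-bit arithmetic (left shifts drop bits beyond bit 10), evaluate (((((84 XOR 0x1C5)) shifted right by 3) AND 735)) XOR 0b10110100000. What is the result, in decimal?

84 = 00001010100
0x1C5 = 00111000101
→ XOR → 00110010001 = 401
→ shifted right by 3 → 00000110010 = 50
735 = 01011011111
→ AND → 00000010010 = 18
0b10110100000 = 10110100000
→ XOR → 10110110010 = 1458

1458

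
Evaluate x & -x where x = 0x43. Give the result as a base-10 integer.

x = 1000011 = 67
-x (two's complement) = …0111101
AND   = 0000001 = 1
(x & -x isolates the lowest set bit of x.)

1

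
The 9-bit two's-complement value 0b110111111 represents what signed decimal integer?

pattern = 110111111 (MSB is 1 ⇒ negative)
Invert: 001000000, add 1 → 001000001 = 65, so the value is -65.
(Equivalently: 447 - 2^9 = 447 - 512 = -65.)

-65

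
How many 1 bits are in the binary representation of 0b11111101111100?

11

n = 11111101111100
Count the 1s: 1 + 1 + 1 + 1 + 1 + 1 + 1 + 1 + 1 + 1 + 1 = 11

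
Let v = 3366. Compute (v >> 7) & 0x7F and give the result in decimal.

v = 00110100100110
Shift right by 7: 0011010
Mask low 7 bits: 0011010 = 26

26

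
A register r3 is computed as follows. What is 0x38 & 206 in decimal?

8

0x38 = 00111000
206 = 11001110
AND → 00001000 = 8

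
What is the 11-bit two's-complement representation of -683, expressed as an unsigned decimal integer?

1365

683 in 11 bits: 01010101011
Invert: 10101010100
Add 1:  10101010101 = 1365
(Check: 2^11 - 683 = 2048 - 683 = 1365.)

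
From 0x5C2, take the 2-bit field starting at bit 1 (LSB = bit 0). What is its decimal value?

1

v = 010111000010
Shift right by 1: 01011100001
Mask low 2 bits: 01 = 1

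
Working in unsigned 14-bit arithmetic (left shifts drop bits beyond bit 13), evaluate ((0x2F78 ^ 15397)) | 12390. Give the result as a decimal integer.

0x2F78 = 10111101111000
15397 = 11110000100101
→ ^ → 01001101011101 = 4957
12390 = 11000001100110
→ | → 11001101111111 = 13183

13183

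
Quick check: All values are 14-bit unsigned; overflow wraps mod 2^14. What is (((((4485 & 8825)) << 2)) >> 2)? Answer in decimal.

4485 = 01000110000101
8825 = 10001001111001
→ & → 00000000000001 = 1
→ << 2 (mod 2^14) → 00000000000100 = 4
→ >> 2 → 00000000000001 = 1

1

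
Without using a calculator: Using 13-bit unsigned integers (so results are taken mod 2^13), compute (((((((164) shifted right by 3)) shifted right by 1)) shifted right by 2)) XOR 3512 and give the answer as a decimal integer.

3514

164 = 0000010100100
→ shifted right by 3 → 0000000010100 = 20
→ shifted right by 1 → 0000000001010 = 10
→ shifted right by 2 → 0000000000010 = 2
3512 = 0110110111000
→ XOR → 0110110111010 = 3514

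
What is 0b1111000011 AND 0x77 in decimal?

67

a = 1111000011
0x77 = 0001110111
AND → 0001000011 = 67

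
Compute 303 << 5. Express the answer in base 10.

303 = 00000100101111
shift left by 5 → 10010111100000 = 9696
(equivalently, 303 × 2^5 = 303 × 32)

9696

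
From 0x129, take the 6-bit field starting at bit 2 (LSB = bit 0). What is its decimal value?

10

v = 000100101001
Shift right by 2: 0001001010
Mask low 6 bits: 001010 = 10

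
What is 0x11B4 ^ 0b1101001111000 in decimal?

3020

0x11B4 = 1000110110100
b = 1101001111000
XOR → 0101111001100 = 3020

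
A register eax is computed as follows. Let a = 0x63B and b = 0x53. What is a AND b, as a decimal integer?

0x63B = 11000111011
0x53 = 00001010011
AND → 00000010011 = 19

19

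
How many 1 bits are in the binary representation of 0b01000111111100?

n = 1000111111100
Count the 1s: 1 + 1 + 1 + 1 + 1 + 1 + 1 + 1 = 8

8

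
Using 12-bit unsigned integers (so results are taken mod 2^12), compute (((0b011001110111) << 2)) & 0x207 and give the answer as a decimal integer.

4

0b011001110111 = 011001110111
→ << 2 (mod 2^12) → 100111011100 = 2524
0x207 = 001000000111
→ & → 000000000100 = 4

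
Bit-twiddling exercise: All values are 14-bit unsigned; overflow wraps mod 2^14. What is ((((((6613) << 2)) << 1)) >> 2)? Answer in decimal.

938

6613 = 01100111010101
→ << 2 (mod 2^14) → 10011101010100 = 10068
→ << 1 (mod 2^14) → 00111010101000 = 3752
→ >> 2 → 00001110101010 = 938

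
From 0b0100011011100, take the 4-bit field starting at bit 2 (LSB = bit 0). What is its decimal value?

7

v = 0100011011100
Shift right by 2: 01000110111
Mask low 4 bits: 0111 = 7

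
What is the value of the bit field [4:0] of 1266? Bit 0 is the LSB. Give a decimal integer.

18

v = 010011110010
Shift right by 0: 010011110010
Mask low 5 bits: 10010 = 18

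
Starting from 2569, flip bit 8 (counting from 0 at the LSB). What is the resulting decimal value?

2825

x = 101000001001
bit 8 is currently 0; toggle it via x ^ (1 << 8) = x ^ 256
→ 101100001001 = 2825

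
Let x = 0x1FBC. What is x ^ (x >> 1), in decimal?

4194

x = 1111110111100 = 8124
x>>1 = 0111111011110
XOR  = 1000001100010 = 4194
(x ^ (x >> 1) gives the standard binary-reflected Gray code of x.)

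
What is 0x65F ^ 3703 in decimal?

0x65F = 011001011111
3703 = 111001110111
XOR → 100000101000 = 2088

2088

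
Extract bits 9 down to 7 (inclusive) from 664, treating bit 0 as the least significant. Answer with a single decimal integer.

5

v = 1010011000
Shift right by 7: 101
Mask low 3 bits: 101 = 5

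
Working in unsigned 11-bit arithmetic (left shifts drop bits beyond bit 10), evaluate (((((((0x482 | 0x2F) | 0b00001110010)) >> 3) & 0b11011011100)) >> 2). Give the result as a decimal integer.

0x482 = 10010000010
0x2F = 00000101111
→ | → 10010101111 = 1199
0b00001110010 = 00001110010
→ | → 10011111111 = 1279
→ >> 3 → 00010011111 = 159
0b11011011100 = 11011011100
→ & → 00010011100 = 156
→ >> 2 → 00000100111 = 39

39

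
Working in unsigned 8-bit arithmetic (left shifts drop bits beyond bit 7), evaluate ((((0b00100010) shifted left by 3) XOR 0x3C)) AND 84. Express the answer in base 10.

4

0b00100010 = 00100010
→ shifted left by 3 (mod 2^8) → 00010000 = 16
0x3C = 00111100
→ XOR → 00101100 = 44
84 = 01010100
→ AND → 00000100 = 4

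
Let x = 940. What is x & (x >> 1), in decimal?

x = 1110101100 = 940
x>>1 = 0111010110
AND  = 0110000100 = 388
(x & (x >> 1) has a 1 wherever x has two consecutive 1 bits.)

388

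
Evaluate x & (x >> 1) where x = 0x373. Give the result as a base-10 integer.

x = 1101110011 = 883
x>>1 = 0110111001
AND  = 0100110001 = 305
(x & (x >> 1) has a 1 wherever x has two consecutive 1 bits.)

305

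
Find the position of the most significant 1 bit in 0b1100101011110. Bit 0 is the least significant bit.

12

0b1100101011110 = 1100101011110
The topmost 1 is at position 12 (since 2^12 = 4096 ≤ 6494 < 8192).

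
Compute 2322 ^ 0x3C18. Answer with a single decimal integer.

2322 = 00100100010010
0x3C18 = 11110000011000
XOR → 11010100001010 = 13578

13578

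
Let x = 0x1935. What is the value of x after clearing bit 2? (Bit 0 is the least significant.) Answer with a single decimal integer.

x = 1100100110101
bit 2 is currently 1; clear it via x & ~(1 << 2) = x & ~4
→ 1100100110001 = 6449

6449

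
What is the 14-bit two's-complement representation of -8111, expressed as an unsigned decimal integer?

8273

8111 in 14 bits: 01111110101111
Invert: 10000001010000
Add 1:  10000001010001 = 8273
(Check: 2^14 - 8111 = 16384 - 8111 = 8273.)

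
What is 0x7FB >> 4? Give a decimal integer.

127

0x7FB = 11111111011
shift right by 4 → 00001111111 = 127
(equivalently, floor(2043 / 16))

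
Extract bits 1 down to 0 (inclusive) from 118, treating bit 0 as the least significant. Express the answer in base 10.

v = 00001110110
Shift right by 0: 00001110110
Mask low 2 bits: 10 = 2

2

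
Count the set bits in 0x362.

0x362 = 1101100010
Count the 1s: 1 + 1 + 1 + 1 + 1 = 5

5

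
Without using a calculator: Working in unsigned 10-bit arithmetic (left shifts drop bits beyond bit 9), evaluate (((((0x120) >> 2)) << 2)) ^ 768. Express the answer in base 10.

0x120 = 0100100000
→ >> 2 → 0001001000 = 72
→ << 2 (mod 2^10) → 0100100000 = 288
768 = 1100000000
→ ^ → 1000100000 = 544

544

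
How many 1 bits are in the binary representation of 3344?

4

3344 = 110100010000
Count the 1s: 1 + 1 + 1 + 1 = 4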